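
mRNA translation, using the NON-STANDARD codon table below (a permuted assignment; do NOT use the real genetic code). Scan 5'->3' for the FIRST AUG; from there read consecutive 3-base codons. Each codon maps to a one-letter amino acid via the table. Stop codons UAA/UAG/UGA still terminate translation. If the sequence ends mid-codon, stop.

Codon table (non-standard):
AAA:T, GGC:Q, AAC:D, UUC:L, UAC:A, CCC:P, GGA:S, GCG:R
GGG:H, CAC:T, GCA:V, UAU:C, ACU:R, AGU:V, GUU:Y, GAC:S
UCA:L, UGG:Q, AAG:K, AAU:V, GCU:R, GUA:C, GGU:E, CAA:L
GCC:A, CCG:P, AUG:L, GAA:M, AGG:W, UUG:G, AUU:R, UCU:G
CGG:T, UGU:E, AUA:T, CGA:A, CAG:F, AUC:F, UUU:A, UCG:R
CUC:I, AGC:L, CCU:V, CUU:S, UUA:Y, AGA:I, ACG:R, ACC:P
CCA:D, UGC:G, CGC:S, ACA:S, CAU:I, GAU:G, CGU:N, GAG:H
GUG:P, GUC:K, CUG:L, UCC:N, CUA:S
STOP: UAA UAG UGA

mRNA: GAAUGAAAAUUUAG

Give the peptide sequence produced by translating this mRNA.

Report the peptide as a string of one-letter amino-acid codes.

Answer: LTR

Derivation:
start AUG at pos 2
pos 2: AUG -> L; peptide=L
pos 5: AAA -> T; peptide=LT
pos 8: AUU -> R; peptide=LTR
pos 11: UAG -> STOP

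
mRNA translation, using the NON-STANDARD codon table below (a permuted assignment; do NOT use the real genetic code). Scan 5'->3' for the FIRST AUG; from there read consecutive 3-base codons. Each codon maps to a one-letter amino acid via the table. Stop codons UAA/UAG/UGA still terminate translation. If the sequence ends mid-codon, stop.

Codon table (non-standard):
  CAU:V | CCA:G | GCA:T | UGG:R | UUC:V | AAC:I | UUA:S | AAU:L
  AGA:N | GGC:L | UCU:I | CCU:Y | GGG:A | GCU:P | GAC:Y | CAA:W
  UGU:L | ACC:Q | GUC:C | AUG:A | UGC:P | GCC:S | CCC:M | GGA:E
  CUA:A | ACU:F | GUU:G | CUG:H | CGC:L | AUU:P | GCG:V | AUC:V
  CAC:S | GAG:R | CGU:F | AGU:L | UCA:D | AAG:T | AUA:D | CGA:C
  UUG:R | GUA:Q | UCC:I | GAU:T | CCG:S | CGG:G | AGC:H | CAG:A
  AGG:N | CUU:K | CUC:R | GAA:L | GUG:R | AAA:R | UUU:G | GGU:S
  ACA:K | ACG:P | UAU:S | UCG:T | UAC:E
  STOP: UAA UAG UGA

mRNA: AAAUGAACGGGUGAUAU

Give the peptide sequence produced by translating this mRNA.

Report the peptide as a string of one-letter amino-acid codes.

start AUG at pos 2
pos 2: AUG -> A; peptide=A
pos 5: AAC -> I; peptide=AI
pos 8: GGG -> A; peptide=AIA
pos 11: UGA -> STOP

Answer: AIA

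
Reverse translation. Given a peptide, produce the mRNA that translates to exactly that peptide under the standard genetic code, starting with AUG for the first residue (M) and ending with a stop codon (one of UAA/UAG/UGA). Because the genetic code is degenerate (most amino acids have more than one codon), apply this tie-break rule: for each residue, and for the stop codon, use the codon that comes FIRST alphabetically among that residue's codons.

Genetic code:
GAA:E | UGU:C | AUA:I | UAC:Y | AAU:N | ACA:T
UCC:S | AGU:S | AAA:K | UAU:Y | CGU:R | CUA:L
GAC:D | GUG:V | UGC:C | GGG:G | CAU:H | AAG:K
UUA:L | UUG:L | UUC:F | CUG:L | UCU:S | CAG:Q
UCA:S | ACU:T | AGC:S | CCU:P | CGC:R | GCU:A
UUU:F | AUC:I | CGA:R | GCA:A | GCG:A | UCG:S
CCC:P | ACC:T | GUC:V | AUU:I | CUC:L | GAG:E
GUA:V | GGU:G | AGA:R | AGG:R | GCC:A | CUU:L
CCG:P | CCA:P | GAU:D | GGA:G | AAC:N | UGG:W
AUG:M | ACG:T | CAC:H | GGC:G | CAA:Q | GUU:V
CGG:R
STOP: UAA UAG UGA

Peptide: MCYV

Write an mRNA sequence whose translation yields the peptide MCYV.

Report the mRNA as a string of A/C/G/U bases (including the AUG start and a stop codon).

residue 1: M -> AUG (start codon)
residue 2: C codons sorted = UGC,UGU -> pick first = UGC
residue 3: Y codons sorted = UAC,UAU -> pick first = UAC
residue 4: V codons sorted = GUA,GUC,GUG,GUU -> pick first = GUA
terminator: stop codons sorted = UAA,UAG,UGA -> pick first = UAA

Answer: mRNA: AUGUGCUACGUAUAA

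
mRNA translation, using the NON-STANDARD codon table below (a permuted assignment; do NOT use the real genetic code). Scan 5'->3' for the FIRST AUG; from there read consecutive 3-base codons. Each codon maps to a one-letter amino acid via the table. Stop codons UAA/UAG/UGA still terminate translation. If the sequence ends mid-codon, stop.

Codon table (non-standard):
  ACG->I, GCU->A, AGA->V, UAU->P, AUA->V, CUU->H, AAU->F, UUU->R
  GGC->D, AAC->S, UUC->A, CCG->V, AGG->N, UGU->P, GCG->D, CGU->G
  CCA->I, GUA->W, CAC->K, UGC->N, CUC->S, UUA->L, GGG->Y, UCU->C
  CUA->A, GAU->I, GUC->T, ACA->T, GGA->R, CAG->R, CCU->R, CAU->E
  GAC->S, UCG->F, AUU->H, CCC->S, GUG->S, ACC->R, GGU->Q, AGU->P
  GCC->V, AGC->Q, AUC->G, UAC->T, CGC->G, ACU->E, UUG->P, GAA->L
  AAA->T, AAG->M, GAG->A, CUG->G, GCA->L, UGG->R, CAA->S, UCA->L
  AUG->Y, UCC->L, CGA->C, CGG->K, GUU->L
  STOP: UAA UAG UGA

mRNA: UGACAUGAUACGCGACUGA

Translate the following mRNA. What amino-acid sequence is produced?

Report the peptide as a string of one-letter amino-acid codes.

start AUG at pos 4
pos 4: AUG -> Y; peptide=Y
pos 7: AUA -> V; peptide=YV
pos 10: CGC -> G; peptide=YVG
pos 13: GAC -> S; peptide=YVGS
pos 16: UGA -> STOP

Answer: YVGS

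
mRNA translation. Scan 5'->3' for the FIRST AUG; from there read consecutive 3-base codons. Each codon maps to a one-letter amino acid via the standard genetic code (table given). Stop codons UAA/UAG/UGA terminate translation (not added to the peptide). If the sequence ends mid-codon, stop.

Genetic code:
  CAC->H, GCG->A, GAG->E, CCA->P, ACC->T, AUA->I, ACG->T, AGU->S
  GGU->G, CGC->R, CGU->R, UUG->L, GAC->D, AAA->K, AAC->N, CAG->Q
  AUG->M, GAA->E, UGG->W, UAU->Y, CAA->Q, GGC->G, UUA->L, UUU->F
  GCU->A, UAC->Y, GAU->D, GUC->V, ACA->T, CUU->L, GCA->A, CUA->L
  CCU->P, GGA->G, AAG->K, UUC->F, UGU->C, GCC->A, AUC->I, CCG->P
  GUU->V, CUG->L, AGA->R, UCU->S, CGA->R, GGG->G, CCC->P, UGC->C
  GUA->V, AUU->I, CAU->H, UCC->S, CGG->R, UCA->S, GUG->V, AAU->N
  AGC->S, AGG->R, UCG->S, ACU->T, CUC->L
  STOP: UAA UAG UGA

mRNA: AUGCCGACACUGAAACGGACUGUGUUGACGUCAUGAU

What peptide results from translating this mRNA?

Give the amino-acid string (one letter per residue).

Answer: MPTLKRTVLTS

Derivation:
start AUG at pos 0
pos 0: AUG -> M; peptide=M
pos 3: CCG -> P; peptide=MP
pos 6: ACA -> T; peptide=MPT
pos 9: CUG -> L; peptide=MPTL
pos 12: AAA -> K; peptide=MPTLK
pos 15: CGG -> R; peptide=MPTLKR
pos 18: ACU -> T; peptide=MPTLKRT
pos 21: GUG -> V; peptide=MPTLKRTV
pos 24: UUG -> L; peptide=MPTLKRTVL
pos 27: ACG -> T; peptide=MPTLKRTVLT
pos 30: UCA -> S; peptide=MPTLKRTVLTS
pos 33: UGA -> STOP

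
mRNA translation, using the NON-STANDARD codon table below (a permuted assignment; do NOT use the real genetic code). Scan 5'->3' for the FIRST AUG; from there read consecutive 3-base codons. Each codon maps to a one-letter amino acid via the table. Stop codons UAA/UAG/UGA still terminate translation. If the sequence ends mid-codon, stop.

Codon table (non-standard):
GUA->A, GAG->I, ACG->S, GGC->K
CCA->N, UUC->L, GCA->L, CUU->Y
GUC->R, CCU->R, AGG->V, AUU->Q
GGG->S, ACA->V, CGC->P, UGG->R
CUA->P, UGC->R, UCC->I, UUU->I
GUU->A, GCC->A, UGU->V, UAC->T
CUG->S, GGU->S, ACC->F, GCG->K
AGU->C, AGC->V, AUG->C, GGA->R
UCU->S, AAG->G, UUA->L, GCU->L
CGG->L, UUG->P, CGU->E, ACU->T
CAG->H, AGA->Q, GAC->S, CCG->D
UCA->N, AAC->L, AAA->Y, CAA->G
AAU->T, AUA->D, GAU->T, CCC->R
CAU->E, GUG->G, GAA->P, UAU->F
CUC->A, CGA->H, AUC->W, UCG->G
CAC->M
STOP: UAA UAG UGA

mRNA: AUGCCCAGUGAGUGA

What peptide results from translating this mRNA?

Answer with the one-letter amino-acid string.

start AUG at pos 0
pos 0: AUG -> C; peptide=C
pos 3: CCC -> R; peptide=CR
pos 6: AGU -> C; peptide=CRC
pos 9: GAG -> I; peptide=CRCI
pos 12: UGA -> STOP

Answer: CRCI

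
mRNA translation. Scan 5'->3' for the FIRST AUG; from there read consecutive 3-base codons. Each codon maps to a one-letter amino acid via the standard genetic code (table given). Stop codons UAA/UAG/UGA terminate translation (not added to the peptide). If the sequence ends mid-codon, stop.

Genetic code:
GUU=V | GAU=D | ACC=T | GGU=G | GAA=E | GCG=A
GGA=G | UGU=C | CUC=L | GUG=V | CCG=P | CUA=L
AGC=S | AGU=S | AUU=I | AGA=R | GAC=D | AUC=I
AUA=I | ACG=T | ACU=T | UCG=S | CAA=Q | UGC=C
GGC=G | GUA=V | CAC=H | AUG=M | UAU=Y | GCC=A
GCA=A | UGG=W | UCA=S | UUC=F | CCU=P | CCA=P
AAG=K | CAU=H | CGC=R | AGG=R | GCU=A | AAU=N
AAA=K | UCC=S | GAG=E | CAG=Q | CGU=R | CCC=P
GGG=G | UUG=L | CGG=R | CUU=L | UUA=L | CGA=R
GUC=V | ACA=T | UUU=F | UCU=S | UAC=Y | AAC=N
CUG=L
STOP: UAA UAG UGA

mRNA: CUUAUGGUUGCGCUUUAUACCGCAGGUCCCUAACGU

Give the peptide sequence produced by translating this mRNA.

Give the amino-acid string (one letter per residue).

start AUG at pos 3
pos 3: AUG -> M; peptide=M
pos 6: GUU -> V; peptide=MV
pos 9: GCG -> A; peptide=MVA
pos 12: CUU -> L; peptide=MVAL
pos 15: UAU -> Y; peptide=MVALY
pos 18: ACC -> T; peptide=MVALYT
pos 21: GCA -> A; peptide=MVALYTA
pos 24: GGU -> G; peptide=MVALYTAG
pos 27: CCC -> P; peptide=MVALYTAGP
pos 30: UAA -> STOP

Answer: MVALYTAGP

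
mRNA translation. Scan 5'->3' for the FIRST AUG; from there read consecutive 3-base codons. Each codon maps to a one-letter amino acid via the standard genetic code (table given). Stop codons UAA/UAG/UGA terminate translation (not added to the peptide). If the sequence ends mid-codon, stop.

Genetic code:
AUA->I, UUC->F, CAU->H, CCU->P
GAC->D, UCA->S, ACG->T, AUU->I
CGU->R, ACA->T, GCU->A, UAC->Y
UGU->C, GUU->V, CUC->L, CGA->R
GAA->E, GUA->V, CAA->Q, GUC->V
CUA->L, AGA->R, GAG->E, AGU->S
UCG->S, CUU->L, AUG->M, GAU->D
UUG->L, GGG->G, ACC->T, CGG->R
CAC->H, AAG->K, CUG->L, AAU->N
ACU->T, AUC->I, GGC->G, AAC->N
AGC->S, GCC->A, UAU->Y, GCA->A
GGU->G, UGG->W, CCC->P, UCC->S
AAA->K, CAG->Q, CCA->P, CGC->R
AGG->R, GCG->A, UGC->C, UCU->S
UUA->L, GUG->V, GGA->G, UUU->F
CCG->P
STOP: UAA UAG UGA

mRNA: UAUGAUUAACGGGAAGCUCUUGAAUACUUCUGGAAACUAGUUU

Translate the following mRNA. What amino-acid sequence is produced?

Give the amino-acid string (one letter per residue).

start AUG at pos 1
pos 1: AUG -> M; peptide=M
pos 4: AUU -> I; peptide=MI
pos 7: AAC -> N; peptide=MIN
pos 10: GGG -> G; peptide=MING
pos 13: AAG -> K; peptide=MINGK
pos 16: CUC -> L; peptide=MINGKL
pos 19: UUG -> L; peptide=MINGKLL
pos 22: AAU -> N; peptide=MINGKLLN
pos 25: ACU -> T; peptide=MINGKLLNT
pos 28: UCU -> S; peptide=MINGKLLNTS
pos 31: GGA -> G; peptide=MINGKLLNTSG
pos 34: AAC -> N; peptide=MINGKLLNTSGN
pos 37: UAG -> STOP

Answer: MINGKLLNTSGN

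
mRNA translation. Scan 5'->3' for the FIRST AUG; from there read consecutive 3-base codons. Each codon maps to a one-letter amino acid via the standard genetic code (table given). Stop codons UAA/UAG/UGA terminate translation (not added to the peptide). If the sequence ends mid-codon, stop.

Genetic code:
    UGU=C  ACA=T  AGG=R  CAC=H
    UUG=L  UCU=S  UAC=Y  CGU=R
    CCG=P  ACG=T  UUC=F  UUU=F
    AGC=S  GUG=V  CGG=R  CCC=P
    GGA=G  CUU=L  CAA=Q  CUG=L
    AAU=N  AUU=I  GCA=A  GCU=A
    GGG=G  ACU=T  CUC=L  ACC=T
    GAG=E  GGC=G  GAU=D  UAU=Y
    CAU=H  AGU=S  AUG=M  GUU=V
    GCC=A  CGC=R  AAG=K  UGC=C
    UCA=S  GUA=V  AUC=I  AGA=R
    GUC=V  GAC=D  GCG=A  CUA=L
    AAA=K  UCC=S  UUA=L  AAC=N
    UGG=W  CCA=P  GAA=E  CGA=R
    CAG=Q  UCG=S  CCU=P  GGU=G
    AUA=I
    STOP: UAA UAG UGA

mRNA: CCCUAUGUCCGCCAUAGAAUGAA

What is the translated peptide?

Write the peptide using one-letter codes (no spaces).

Answer: MSAIE

Derivation:
start AUG at pos 4
pos 4: AUG -> M; peptide=M
pos 7: UCC -> S; peptide=MS
pos 10: GCC -> A; peptide=MSA
pos 13: AUA -> I; peptide=MSAI
pos 16: GAA -> E; peptide=MSAIE
pos 19: UGA -> STOP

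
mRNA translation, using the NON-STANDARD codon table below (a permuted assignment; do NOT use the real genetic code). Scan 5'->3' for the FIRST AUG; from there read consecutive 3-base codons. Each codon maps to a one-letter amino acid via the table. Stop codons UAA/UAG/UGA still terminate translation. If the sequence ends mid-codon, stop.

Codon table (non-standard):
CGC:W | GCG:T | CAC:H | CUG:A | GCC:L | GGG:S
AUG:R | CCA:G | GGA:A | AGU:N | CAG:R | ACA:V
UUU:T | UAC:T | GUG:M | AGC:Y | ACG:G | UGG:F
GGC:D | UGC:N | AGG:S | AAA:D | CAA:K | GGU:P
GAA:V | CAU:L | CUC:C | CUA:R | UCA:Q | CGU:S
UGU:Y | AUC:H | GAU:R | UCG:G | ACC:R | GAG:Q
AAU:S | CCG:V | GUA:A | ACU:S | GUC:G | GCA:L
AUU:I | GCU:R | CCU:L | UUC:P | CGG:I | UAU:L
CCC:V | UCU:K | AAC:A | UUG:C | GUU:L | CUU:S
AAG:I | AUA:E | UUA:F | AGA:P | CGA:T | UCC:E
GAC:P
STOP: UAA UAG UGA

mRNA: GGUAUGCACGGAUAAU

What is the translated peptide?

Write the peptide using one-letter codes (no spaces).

start AUG at pos 3
pos 3: AUG -> R; peptide=R
pos 6: CAC -> H; peptide=RH
pos 9: GGA -> A; peptide=RHA
pos 12: UAA -> STOP

Answer: RHA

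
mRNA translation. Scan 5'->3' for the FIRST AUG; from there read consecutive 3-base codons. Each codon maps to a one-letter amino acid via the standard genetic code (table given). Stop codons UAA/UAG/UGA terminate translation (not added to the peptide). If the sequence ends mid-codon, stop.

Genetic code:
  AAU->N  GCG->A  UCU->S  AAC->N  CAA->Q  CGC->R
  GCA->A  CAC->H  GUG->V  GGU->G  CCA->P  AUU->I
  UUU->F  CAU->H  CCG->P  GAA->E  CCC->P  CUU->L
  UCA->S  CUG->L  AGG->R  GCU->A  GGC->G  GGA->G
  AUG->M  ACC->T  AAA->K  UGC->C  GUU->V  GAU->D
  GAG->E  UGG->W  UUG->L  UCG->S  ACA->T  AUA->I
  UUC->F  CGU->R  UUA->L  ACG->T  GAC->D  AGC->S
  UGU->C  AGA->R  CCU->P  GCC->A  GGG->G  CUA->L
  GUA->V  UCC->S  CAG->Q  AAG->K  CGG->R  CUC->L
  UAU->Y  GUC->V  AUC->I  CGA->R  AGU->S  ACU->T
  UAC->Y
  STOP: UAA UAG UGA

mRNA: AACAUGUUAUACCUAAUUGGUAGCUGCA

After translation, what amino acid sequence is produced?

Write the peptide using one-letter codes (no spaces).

Answer: MLYLIGSC

Derivation:
start AUG at pos 3
pos 3: AUG -> M; peptide=M
pos 6: UUA -> L; peptide=ML
pos 9: UAC -> Y; peptide=MLY
pos 12: CUA -> L; peptide=MLYL
pos 15: AUU -> I; peptide=MLYLI
pos 18: GGU -> G; peptide=MLYLIG
pos 21: AGC -> S; peptide=MLYLIGS
pos 24: UGC -> C; peptide=MLYLIGSC
pos 27: only 1 nt remain (<3), stop (end of mRNA)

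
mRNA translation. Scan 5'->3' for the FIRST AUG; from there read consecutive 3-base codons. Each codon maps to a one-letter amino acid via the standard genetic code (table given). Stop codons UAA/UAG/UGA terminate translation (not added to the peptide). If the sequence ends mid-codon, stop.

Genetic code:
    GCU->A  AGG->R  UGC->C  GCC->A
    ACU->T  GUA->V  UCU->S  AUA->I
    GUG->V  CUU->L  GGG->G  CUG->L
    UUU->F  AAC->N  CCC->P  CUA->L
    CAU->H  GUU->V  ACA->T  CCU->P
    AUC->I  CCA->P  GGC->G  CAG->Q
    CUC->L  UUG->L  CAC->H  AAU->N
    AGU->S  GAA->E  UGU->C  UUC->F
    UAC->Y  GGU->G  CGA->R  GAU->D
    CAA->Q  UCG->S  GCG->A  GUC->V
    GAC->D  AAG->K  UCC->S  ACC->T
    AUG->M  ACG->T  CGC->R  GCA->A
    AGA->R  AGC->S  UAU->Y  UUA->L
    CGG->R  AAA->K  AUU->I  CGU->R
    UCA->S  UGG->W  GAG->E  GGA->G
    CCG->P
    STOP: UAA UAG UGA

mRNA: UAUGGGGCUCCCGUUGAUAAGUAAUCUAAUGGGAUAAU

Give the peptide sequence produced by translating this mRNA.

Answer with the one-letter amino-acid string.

start AUG at pos 1
pos 1: AUG -> M; peptide=M
pos 4: GGG -> G; peptide=MG
pos 7: CUC -> L; peptide=MGL
pos 10: CCG -> P; peptide=MGLP
pos 13: UUG -> L; peptide=MGLPL
pos 16: AUA -> I; peptide=MGLPLI
pos 19: AGU -> S; peptide=MGLPLIS
pos 22: AAU -> N; peptide=MGLPLISN
pos 25: CUA -> L; peptide=MGLPLISNL
pos 28: AUG -> M; peptide=MGLPLISNLM
pos 31: GGA -> G; peptide=MGLPLISNLMG
pos 34: UAA -> STOP

Answer: MGLPLISNLMG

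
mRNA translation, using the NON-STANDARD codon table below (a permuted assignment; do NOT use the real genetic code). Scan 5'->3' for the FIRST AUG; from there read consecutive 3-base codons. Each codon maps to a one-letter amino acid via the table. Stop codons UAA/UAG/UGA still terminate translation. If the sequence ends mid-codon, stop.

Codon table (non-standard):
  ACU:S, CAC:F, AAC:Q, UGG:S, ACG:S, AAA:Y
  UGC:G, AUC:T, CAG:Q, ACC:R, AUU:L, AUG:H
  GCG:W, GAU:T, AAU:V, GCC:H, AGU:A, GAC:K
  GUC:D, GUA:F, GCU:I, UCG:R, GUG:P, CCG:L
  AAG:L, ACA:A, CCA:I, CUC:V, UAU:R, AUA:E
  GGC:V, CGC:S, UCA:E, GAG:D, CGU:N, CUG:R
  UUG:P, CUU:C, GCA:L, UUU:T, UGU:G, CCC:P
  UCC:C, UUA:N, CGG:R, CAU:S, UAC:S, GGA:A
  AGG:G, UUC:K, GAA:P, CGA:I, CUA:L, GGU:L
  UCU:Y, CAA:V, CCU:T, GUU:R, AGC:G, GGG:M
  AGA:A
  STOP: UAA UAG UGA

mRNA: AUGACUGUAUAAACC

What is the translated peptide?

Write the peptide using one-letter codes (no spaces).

Answer: HSF

Derivation:
start AUG at pos 0
pos 0: AUG -> H; peptide=H
pos 3: ACU -> S; peptide=HS
pos 6: GUA -> F; peptide=HSF
pos 9: UAA -> STOP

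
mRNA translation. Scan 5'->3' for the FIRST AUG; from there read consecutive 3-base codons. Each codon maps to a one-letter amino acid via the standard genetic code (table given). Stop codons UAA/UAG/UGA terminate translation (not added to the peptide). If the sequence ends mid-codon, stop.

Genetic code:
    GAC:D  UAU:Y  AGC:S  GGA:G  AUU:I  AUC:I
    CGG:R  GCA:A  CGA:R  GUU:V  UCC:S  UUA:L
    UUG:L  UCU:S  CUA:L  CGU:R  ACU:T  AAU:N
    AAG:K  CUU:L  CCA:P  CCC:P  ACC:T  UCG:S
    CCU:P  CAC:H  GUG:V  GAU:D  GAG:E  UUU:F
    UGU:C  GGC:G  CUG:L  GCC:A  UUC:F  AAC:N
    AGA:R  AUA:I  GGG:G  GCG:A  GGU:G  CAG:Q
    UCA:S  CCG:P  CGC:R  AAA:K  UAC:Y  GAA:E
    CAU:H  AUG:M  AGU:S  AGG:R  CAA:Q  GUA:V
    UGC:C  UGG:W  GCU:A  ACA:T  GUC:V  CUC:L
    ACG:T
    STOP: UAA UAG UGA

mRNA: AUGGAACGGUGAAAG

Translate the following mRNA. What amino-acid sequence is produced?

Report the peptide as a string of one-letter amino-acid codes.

start AUG at pos 0
pos 0: AUG -> M; peptide=M
pos 3: GAA -> E; peptide=ME
pos 6: CGG -> R; peptide=MER
pos 9: UGA -> STOP

Answer: MER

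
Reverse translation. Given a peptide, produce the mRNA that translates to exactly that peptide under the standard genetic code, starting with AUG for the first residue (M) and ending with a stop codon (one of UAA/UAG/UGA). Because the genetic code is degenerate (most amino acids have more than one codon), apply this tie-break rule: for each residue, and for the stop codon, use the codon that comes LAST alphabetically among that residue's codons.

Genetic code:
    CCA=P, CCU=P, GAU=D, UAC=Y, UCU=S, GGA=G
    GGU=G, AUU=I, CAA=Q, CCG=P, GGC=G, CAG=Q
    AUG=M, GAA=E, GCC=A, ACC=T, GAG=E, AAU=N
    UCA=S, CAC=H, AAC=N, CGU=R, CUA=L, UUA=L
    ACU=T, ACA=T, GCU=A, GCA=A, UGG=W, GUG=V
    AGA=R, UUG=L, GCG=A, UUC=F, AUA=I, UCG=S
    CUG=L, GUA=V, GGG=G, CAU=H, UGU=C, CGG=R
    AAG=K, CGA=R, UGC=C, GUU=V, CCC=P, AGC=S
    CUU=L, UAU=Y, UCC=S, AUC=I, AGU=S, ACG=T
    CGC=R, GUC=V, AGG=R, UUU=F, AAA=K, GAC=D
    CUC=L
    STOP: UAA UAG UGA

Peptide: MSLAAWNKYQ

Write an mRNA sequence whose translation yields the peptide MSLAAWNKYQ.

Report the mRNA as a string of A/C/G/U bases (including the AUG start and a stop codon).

Answer: mRNA: AUGUCUUUGGCUGCUUGGAAUAAGUAUCAGUGA

Derivation:
residue 1: M -> AUG (start codon)
residue 2: S codons sorted = AGC,AGU,UCA,UCC,UCG,UCU -> pick last = UCU
residue 3: L codons sorted = CUA,CUC,CUG,CUU,UUA,UUG -> pick last = UUG
residue 4: A codons sorted = GCA,GCC,GCG,GCU -> pick last = GCU
residue 5: A codons sorted = GCA,GCC,GCG,GCU -> pick last = GCU
residue 6: W -> UGG (only codon)
residue 7: N codons sorted = AAC,AAU -> pick last = AAU
residue 8: K codons sorted = AAA,AAG -> pick last = AAG
residue 9: Y codons sorted = UAC,UAU -> pick last = UAU
residue 10: Q codons sorted = CAA,CAG -> pick last = CAG
terminator: stop codons sorted = UAA,UAG,UGA -> pick last = UGA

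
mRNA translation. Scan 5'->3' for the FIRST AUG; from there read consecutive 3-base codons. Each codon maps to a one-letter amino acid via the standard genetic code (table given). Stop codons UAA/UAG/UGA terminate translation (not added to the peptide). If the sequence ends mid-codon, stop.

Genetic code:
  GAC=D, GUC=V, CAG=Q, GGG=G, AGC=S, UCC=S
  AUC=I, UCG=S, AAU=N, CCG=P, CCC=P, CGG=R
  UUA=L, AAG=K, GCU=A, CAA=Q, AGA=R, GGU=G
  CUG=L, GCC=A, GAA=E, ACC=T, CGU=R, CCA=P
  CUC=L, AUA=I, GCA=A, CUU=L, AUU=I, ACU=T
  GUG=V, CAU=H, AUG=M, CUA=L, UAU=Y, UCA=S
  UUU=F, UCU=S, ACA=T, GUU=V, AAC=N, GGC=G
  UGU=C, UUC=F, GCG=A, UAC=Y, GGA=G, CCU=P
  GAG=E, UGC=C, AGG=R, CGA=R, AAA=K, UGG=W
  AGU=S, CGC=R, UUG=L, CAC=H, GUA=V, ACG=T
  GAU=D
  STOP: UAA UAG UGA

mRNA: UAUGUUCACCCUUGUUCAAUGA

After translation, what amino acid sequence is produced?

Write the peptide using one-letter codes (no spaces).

Answer: MFTLVQ

Derivation:
start AUG at pos 1
pos 1: AUG -> M; peptide=M
pos 4: UUC -> F; peptide=MF
pos 7: ACC -> T; peptide=MFT
pos 10: CUU -> L; peptide=MFTL
pos 13: GUU -> V; peptide=MFTLV
pos 16: CAA -> Q; peptide=MFTLVQ
pos 19: UGA -> STOP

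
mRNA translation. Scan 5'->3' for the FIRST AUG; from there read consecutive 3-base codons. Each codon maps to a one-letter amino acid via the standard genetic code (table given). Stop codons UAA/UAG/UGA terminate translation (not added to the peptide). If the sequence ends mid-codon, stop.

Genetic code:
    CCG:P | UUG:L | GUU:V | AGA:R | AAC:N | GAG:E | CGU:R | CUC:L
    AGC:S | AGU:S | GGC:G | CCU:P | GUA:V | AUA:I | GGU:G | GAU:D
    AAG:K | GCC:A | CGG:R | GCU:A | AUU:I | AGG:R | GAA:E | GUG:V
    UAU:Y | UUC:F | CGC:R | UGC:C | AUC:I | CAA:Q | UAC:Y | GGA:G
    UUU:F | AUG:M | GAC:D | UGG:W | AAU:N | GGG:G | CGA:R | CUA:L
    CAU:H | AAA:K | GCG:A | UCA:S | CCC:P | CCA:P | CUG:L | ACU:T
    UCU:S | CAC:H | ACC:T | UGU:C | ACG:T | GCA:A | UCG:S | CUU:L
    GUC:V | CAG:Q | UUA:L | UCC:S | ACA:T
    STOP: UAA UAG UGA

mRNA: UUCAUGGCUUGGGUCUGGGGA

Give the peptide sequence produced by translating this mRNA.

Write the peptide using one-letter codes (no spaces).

Answer: MAWVWG

Derivation:
start AUG at pos 3
pos 3: AUG -> M; peptide=M
pos 6: GCU -> A; peptide=MA
pos 9: UGG -> W; peptide=MAW
pos 12: GUC -> V; peptide=MAWV
pos 15: UGG -> W; peptide=MAWVW
pos 18: GGA -> G; peptide=MAWVWG
pos 21: only 0 nt remain (<3), stop (end of mRNA)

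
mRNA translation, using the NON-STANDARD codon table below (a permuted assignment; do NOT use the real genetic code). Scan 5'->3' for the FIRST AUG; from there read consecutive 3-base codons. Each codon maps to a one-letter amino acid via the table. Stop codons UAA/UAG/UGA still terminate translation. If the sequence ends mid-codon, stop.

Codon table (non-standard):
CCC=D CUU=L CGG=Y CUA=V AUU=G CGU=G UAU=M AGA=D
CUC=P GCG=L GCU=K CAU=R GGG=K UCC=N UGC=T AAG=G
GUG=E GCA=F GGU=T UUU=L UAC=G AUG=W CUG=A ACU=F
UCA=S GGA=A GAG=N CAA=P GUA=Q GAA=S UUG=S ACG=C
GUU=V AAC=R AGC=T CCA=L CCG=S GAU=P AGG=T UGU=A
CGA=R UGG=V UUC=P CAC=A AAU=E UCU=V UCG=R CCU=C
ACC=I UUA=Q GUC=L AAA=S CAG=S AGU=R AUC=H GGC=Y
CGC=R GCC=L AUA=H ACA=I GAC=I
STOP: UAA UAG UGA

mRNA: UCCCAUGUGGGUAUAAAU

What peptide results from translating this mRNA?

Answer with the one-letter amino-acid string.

Answer: WVQ

Derivation:
start AUG at pos 4
pos 4: AUG -> W; peptide=W
pos 7: UGG -> V; peptide=WV
pos 10: GUA -> Q; peptide=WVQ
pos 13: UAA -> STOP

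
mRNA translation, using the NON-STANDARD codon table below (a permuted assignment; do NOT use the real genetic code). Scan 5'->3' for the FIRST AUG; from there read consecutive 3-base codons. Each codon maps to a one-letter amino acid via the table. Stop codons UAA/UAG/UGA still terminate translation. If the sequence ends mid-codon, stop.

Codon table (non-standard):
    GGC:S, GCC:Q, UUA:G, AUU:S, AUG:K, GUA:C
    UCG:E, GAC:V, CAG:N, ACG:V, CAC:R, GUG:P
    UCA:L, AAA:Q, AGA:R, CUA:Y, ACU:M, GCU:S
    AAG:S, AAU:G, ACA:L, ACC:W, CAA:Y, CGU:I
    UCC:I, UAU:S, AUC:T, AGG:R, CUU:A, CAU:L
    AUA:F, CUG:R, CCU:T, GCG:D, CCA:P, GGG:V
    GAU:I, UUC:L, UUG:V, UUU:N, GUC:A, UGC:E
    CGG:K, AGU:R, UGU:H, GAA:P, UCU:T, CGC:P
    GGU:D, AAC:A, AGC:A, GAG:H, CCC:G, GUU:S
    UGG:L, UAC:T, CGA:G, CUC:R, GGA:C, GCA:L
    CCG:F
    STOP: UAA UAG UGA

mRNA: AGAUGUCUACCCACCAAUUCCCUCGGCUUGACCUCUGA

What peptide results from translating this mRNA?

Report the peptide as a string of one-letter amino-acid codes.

start AUG at pos 2
pos 2: AUG -> K; peptide=K
pos 5: UCU -> T; peptide=KT
pos 8: ACC -> W; peptide=KTW
pos 11: CAC -> R; peptide=KTWR
pos 14: CAA -> Y; peptide=KTWRY
pos 17: UUC -> L; peptide=KTWRYL
pos 20: CCU -> T; peptide=KTWRYLT
pos 23: CGG -> K; peptide=KTWRYLTK
pos 26: CUU -> A; peptide=KTWRYLTKA
pos 29: GAC -> V; peptide=KTWRYLTKAV
pos 32: CUC -> R; peptide=KTWRYLTKAVR
pos 35: UGA -> STOP

Answer: KTWRYLTKAVR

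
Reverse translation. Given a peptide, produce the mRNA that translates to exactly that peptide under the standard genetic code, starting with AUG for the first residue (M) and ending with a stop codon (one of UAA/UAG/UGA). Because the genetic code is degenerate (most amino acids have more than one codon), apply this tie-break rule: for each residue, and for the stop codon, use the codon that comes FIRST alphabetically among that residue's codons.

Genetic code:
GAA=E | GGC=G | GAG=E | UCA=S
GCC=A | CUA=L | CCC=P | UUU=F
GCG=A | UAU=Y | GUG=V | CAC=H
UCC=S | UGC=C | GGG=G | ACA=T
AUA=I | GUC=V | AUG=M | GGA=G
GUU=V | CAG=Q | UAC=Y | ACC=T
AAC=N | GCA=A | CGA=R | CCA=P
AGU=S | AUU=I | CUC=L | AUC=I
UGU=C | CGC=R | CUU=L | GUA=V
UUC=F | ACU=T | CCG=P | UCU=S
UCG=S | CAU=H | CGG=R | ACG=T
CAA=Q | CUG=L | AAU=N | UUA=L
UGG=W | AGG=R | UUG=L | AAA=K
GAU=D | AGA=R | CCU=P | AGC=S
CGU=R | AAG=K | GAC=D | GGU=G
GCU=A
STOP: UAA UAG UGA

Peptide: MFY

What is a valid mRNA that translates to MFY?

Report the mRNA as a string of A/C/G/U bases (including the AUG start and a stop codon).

residue 1: M -> AUG (start codon)
residue 2: F codons sorted = UUC,UUU -> pick first = UUC
residue 3: Y codons sorted = UAC,UAU -> pick first = UAC
terminator: stop codons sorted = UAA,UAG,UGA -> pick first = UAA

Answer: mRNA: AUGUUCUACUAA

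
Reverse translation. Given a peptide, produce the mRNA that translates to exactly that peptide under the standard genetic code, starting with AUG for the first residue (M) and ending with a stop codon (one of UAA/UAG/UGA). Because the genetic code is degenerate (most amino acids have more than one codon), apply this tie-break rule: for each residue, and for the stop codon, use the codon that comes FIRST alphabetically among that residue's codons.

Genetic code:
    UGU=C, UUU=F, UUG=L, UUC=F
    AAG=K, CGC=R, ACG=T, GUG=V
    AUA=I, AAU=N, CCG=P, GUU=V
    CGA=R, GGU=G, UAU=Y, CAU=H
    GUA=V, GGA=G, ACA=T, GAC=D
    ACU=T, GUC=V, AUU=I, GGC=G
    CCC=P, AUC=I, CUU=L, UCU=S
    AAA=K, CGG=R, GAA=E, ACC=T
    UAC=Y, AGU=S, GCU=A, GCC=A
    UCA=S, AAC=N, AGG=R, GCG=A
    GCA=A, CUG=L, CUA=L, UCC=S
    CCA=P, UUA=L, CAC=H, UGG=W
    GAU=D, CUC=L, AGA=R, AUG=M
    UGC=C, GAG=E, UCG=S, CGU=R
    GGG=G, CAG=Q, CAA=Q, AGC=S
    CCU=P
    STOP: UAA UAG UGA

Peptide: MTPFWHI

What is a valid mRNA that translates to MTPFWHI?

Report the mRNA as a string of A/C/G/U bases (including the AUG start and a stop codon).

residue 1: M -> AUG (start codon)
residue 2: T codons sorted = ACA,ACC,ACG,ACU -> pick first = ACA
residue 3: P codons sorted = CCA,CCC,CCG,CCU -> pick first = CCA
residue 4: F codons sorted = UUC,UUU -> pick first = UUC
residue 5: W -> UGG (only codon)
residue 6: H codons sorted = CAC,CAU -> pick first = CAC
residue 7: I codons sorted = AUA,AUC,AUU -> pick first = AUA
terminator: stop codons sorted = UAA,UAG,UGA -> pick first = UAA

Answer: mRNA: AUGACACCAUUCUGGCACAUAUAA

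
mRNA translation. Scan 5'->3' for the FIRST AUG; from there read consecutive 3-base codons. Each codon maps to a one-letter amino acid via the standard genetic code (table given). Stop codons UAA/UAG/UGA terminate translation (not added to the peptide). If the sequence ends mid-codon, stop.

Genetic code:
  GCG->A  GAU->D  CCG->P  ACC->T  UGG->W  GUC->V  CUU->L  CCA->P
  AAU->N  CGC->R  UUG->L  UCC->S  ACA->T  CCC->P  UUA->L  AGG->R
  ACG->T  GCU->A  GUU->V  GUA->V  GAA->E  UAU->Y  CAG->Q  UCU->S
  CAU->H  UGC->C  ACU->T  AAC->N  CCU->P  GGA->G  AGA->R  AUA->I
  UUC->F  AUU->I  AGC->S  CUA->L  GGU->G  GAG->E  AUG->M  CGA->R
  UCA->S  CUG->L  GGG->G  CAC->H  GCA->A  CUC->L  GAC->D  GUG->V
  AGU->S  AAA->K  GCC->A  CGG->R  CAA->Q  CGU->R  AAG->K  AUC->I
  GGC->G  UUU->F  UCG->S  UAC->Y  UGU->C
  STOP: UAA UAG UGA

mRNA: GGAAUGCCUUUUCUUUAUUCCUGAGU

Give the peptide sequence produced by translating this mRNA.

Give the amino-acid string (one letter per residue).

start AUG at pos 3
pos 3: AUG -> M; peptide=M
pos 6: CCU -> P; peptide=MP
pos 9: UUU -> F; peptide=MPF
pos 12: CUU -> L; peptide=MPFL
pos 15: UAU -> Y; peptide=MPFLY
pos 18: UCC -> S; peptide=MPFLYS
pos 21: UGA -> STOP

Answer: MPFLYS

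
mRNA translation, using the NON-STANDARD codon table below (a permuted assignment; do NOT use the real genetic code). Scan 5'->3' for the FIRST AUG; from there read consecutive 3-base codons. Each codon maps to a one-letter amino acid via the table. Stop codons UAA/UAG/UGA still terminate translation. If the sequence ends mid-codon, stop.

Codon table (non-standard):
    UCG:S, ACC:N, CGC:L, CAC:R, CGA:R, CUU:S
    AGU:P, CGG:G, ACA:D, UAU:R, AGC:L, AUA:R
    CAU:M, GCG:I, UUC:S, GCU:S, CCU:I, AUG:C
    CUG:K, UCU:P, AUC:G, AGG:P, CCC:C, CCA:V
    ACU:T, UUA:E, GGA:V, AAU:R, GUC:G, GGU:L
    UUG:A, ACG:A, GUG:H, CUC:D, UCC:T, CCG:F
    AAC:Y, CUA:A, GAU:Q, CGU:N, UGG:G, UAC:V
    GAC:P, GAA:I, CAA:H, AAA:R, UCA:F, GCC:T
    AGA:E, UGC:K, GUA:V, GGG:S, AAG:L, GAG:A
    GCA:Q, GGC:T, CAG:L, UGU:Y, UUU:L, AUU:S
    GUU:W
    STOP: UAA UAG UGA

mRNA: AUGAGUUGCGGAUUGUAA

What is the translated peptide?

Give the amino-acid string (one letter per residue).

start AUG at pos 0
pos 0: AUG -> C; peptide=C
pos 3: AGU -> P; peptide=CP
pos 6: UGC -> K; peptide=CPK
pos 9: GGA -> V; peptide=CPKV
pos 12: UUG -> A; peptide=CPKVA
pos 15: UAA -> STOP

Answer: CPKVA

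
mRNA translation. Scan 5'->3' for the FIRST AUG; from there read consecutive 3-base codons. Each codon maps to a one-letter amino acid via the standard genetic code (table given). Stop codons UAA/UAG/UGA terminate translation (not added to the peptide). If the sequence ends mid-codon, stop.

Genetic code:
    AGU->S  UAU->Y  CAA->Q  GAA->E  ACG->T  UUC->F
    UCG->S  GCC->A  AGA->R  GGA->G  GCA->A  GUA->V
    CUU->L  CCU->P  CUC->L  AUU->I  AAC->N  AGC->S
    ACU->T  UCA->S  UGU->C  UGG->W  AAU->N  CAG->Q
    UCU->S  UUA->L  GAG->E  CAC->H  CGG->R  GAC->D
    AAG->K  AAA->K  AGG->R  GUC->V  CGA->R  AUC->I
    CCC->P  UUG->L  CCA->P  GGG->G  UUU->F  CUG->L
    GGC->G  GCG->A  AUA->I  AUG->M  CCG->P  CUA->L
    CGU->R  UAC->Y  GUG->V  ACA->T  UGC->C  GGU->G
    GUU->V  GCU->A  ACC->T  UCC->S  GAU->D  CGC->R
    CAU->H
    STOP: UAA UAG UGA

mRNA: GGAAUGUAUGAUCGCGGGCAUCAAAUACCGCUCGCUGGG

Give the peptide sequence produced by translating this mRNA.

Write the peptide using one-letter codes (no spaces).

start AUG at pos 3
pos 3: AUG -> M; peptide=M
pos 6: UAU -> Y; peptide=MY
pos 9: GAU -> D; peptide=MYD
pos 12: CGC -> R; peptide=MYDR
pos 15: GGG -> G; peptide=MYDRG
pos 18: CAU -> H; peptide=MYDRGH
pos 21: CAA -> Q; peptide=MYDRGHQ
pos 24: AUA -> I; peptide=MYDRGHQI
pos 27: CCG -> P; peptide=MYDRGHQIP
pos 30: CUC -> L; peptide=MYDRGHQIPL
pos 33: GCU -> A; peptide=MYDRGHQIPLA
pos 36: GGG -> G; peptide=MYDRGHQIPLAG
pos 39: only 0 nt remain (<3), stop (end of mRNA)

Answer: MYDRGHQIPLAG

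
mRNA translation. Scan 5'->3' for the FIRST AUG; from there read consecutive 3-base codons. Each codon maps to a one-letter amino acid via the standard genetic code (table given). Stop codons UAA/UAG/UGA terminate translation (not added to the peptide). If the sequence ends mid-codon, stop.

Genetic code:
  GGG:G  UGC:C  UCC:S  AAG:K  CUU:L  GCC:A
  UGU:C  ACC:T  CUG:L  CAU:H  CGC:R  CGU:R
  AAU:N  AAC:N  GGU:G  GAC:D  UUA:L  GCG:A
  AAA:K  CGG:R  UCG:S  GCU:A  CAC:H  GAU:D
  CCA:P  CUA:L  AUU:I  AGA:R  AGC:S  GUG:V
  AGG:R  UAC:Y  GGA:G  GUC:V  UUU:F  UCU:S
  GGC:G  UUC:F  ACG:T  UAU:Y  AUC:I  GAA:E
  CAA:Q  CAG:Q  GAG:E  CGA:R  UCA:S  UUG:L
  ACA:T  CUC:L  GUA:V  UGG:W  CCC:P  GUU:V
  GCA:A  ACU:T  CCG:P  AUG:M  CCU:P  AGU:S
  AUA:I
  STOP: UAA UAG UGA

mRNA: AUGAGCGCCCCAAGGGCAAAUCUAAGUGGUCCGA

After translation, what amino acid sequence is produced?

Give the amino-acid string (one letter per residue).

start AUG at pos 0
pos 0: AUG -> M; peptide=M
pos 3: AGC -> S; peptide=MS
pos 6: GCC -> A; peptide=MSA
pos 9: CCA -> P; peptide=MSAP
pos 12: AGG -> R; peptide=MSAPR
pos 15: GCA -> A; peptide=MSAPRA
pos 18: AAU -> N; peptide=MSAPRAN
pos 21: CUA -> L; peptide=MSAPRANL
pos 24: AGU -> S; peptide=MSAPRANLS
pos 27: GGU -> G; peptide=MSAPRANLSG
pos 30: CCG -> P; peptide=MSAPRANLSGP
pos 33: only 1 nt remain (<3), stop (end of mRNA)

Answer: MSAPRANLSGP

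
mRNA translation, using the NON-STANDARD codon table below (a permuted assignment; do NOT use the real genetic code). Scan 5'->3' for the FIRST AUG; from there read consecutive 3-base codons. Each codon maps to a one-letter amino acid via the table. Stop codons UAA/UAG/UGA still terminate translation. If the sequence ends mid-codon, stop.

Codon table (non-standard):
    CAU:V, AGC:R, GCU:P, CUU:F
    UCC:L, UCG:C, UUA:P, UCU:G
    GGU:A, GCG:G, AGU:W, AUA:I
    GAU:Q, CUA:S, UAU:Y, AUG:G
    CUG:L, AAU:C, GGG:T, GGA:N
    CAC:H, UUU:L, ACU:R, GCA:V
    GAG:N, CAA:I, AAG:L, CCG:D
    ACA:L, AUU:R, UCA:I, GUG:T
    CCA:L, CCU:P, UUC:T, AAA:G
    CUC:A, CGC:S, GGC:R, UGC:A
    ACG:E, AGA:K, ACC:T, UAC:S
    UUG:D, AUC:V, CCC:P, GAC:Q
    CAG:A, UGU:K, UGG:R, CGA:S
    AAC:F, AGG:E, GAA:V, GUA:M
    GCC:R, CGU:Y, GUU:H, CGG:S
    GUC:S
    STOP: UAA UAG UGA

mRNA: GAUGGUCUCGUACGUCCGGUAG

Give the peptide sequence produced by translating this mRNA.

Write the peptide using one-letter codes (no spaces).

Answer: GSCSSS

Derivation:
start AUG at pos 1
pos 1: AUG -> G; peptide=G
pos 4: GUC -> S; peptide=GS
pos 7: UCG -> C; peptide=GSC
pos 10: UAC -> S; peptide=GSCS
pos 13: GUC -> S; peptide=GSCSS
pos 16: CGG -> S; peptide=GSCSSS
pos 19: UAG -> STOP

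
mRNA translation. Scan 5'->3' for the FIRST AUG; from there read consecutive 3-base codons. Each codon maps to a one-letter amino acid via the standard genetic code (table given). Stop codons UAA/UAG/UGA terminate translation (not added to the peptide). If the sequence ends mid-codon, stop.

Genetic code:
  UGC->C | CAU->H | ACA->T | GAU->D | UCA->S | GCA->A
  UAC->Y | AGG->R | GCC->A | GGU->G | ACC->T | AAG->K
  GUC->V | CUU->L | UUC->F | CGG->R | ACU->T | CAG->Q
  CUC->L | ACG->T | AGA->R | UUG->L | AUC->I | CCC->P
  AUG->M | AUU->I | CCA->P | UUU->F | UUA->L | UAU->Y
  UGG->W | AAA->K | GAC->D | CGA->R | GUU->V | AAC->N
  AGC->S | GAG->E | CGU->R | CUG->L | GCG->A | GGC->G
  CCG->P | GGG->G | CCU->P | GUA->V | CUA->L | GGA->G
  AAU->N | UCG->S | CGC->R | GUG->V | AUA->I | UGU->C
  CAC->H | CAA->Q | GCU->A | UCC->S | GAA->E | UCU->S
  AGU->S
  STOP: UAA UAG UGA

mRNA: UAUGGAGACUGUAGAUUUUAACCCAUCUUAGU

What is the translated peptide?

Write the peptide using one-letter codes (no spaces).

Answer: METVDFNPS

Derivation:
start AUG at pos 1
pos 1: AUG -> M; peptide=M
pos 4: GAG -> E; peptide=ME
pos 7: ACU -> T; peptide=MET
pos 10: GUA -> V; peptide=METV
pos 13: GAU -> D; peptide=METVD
pos 16: UUU -> F; peptide=METVDF
pos 19: AAC -> N; peptide=METVDFN
pos 22: CCA -> P; peptide=METVDFNP
pos 25: UCU -> S; peptide=METVDFNPS
pos 28: UAG -> STOP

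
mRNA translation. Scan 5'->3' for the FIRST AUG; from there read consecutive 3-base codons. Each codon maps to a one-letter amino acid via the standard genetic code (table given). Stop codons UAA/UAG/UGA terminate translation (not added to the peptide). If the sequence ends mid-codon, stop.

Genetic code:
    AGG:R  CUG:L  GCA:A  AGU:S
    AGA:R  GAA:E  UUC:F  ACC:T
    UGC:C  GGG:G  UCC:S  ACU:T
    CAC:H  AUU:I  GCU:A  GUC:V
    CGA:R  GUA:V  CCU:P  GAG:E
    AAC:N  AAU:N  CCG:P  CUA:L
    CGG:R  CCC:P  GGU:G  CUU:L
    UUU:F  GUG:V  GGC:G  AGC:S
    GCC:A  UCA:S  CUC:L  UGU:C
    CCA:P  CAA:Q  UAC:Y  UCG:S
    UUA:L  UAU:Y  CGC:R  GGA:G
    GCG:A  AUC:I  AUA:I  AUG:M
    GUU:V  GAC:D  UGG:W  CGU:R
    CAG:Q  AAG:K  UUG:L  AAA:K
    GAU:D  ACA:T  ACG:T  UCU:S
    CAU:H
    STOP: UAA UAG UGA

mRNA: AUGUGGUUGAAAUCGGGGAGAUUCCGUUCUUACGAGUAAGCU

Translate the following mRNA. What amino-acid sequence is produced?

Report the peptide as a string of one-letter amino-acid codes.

Answer: MWLKSGRFRSYE

Derivation:
start AUG at pos 0
pos 0: AUG -> M; peptide=M
pos 3: UGG -> W; peptide=MW
pos 6: UUG -> L; peptide=MWL
pos 9: AAA -> K; peptide=MWLK
pos 12: UCG -> S; peptide=MWLKS
pos 15: GGG -> G; peptide=MWLKSG
pos 18: AGA -> R; peptide=MWLKSGR
pos 21: UUC -> F; peptide=MWLKSGRF
pos 24: CGU -> R; peptide=MWLKSGRFR
pos 27: UCU -> S; peptide=MWLKSGRFRS
pos 30: UAC -> Y; peptide=MWLKSGRFRSY
pos 33: GAG -> E; peptide=MWLKSGRFRSYE
pos 36: UAA -> STOP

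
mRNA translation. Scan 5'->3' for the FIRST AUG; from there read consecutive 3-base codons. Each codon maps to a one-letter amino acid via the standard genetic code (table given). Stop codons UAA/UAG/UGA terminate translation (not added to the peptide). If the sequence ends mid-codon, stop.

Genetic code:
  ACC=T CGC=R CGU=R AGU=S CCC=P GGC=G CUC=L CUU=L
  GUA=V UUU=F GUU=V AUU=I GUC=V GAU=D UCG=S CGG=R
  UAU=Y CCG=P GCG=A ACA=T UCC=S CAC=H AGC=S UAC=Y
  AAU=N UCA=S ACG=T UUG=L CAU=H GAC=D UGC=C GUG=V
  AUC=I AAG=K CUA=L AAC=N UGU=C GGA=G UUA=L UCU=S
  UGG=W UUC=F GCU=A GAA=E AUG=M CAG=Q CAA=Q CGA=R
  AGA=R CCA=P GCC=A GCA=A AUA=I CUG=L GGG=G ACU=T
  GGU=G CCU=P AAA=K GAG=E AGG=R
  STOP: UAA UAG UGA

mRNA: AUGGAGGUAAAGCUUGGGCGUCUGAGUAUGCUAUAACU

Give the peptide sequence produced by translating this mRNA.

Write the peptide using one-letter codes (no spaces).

start AUG at pos 0
pos 0: AUG -> M; peptide=M
pos 3: GAG -> E; peptide=ME
pos 6: GUA -> V; peptide=MEV
pos 9: AAG -> K; peptide=MEVK
pos 12: CUU -> L; peptide=MEVKL
pos 15: GGG -> G; peptide=MEVKLG
pos 18: CGU -> R; peptide=MEVKLGR
pos 21: CUG -> L; peptide=MEVKLGRL
pos 24: AGU -> S; peptide=MEVKLGRLS
pos 27: AUG -> M; peptide=MEVKLGRLSM
pos 30: CUA -> L; peptide=MEVKLGRLSML
pos 33: UAA -> STOP

Answer: MEVKLGRLSML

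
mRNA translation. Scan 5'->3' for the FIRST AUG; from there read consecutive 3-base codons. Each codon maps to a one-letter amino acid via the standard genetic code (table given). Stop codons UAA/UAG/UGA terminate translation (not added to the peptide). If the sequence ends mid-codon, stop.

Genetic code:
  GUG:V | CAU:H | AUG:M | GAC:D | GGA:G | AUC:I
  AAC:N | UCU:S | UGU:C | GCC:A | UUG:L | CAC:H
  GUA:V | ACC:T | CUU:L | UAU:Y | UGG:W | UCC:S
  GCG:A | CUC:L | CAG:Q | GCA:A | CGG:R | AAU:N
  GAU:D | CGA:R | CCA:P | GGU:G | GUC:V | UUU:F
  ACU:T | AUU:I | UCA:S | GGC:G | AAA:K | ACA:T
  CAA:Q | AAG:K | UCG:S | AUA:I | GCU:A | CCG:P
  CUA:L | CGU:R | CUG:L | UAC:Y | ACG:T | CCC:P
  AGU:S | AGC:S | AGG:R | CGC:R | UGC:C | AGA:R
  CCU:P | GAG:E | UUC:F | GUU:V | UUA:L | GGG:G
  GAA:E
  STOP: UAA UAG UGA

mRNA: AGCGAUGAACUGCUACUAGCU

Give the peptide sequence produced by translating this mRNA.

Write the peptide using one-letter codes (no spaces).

Answer: MNCY

Derivation:
start AUG at pos 4
pos 4: AUG -> M; peptide=M
pos 7: AAC -> N; peptide=MN
pos 10: UGC -> C; peptide=MNC
pos 13: UAC -> Y; peptide=MNCY
pos 16: UAG -> STOP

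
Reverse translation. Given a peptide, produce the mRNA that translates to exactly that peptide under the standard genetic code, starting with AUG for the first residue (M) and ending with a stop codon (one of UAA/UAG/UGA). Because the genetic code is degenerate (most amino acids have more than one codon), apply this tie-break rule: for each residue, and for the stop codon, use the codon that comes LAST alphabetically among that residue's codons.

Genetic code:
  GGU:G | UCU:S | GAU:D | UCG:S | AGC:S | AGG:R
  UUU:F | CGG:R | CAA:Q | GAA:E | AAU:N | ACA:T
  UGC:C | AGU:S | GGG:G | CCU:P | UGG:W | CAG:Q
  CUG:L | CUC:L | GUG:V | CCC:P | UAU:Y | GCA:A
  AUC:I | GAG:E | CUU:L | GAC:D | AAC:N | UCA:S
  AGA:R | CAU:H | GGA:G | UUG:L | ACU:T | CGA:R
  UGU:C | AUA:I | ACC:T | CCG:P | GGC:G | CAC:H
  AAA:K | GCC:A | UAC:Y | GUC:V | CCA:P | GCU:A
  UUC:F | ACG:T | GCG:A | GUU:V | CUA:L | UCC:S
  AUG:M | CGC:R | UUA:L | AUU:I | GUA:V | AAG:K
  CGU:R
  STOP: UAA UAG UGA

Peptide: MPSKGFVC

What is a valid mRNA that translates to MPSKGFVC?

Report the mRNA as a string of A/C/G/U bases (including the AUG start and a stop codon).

Answer: mRNA: AUGCCUUCUAAGGGUUUUGUUUGUUGA

Derivation:
residue 1: M -> AUG (start codon)
residue 2: P codons sorted = CCA,CCC,CCG,CCU -> pick last = CCU
residue 3: S codons sorted = AGC,AGU,UCA,UCC,UCG,UCU -> pick last = UCU
residue 4: K codons sorted = AAA,AAG -> pick last = AAG
residue 5: G codons sorted = GGA,GGC,GGG,GGU -> pick last = GGU
residue 6: F codons sorted = UUC,UUU -> pick last = UUU
residue 7: V codons sorted = GUA,GUC,GUG,GUU -> pick last = GUU
residue 8: C codons sorted = UGC,UGU -> pick last = UGU
terminator: stop codons sorted = UAA,UAG,UGA -> pick last = UGA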